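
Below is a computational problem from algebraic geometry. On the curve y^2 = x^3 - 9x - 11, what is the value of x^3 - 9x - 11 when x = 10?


Compute x^3 - 9x - 11 at x = 10:
x^3 = 10^3 = 1000
(-9)*x = (-9)*10 = -90
Sum: 1000 - 90 - 11 = 899

899


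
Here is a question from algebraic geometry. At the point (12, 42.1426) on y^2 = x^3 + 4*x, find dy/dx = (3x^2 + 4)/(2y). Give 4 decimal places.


Using implicit differentiation of y^2 = x^3 + 4*x:
2y * dy/dx = 3x^2 + 4
dy/dx = (3x^2 + 4)/(2y)
Numerator: 3*12^2 + 4 = 436
Denominator: 2*42.1426 = 84.2852
dy/dx = 436/84.2852 = 5.1729

5.1729


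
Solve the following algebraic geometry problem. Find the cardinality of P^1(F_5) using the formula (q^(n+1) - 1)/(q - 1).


P^1(F_5) has (q^(n+1) - 1)/(q - 1) points.
= 5^1 + 5^0
= 5 + 1
= 6

6


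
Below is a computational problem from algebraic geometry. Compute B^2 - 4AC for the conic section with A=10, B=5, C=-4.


The discriminant of a conic Ax^2 + Bxy + Cy^2 + ... = 0 is B^2 - 4AC.
B^2 = 5^2 = 25
4AC = 4*10*(-4) = -160
Discriminant = 25 + 160 = 185

185


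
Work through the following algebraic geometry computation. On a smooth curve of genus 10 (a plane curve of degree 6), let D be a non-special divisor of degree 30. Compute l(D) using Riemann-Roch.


First, compute the genus of a smooth plane curve of degree 6:
g = (d-1)(d-2)/2 = (6-1)(6-2)/2 = 10
For a non-special divisor D (i.e., h^1(D) = 0), Riemann-Roch gives:
l(D) = deg(D) - g + 1
Since deg(D) = 30 >= 2g - 1 = 19, D is non-special.
l(D) = 30 - 10 + 1 = 21

21


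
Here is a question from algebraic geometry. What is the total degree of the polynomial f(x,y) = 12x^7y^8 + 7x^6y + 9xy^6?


Examine each term for its total degree (sum of exponents).
  Term '12x^7y^8' has total degree 7+8 = 15.
  Term '7x^6y' has total degree 6+1 = 7.
  Term '9xy^6' has total degree 1+6 = 7.
The maximum total degree among all terms is 15.

15


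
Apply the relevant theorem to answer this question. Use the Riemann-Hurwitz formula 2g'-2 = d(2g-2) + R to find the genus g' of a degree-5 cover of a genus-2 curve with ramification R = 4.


Riemann-Hurwitz formula: 2g' - 2 = d(2g - 2) + R
Given: d = 5, g = 2, R = 4
2g' - 2 = 5*(2*2 - 2) + 4
2g' - 2 = 5*2 + 4
2g' - 2 = 10 + 4 = 14
2g' = 16
g' = 8

8


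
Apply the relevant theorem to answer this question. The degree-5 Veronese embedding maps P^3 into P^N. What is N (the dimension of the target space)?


The Veronese embedding v_d: P^n -> P^N maps each point to all
degree-d monomials in n+1 homogeneous coordinates.
N = C(n+d, d) - 1
N = C(3+5, 5) - 1
N = C(8, 5) - 1
C(8, 5) = 56
N = 56 - 1 = 55

55


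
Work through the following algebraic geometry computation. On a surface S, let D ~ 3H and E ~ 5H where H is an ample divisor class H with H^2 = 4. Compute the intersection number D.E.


Using bilinearity of the intersection pairing on a surface S:
(aH).(bH) = ab * (H.H)
We have H^2 = 4.
D.E = (3H).(5H) = 3*5*4
= 15*4
= 60

60


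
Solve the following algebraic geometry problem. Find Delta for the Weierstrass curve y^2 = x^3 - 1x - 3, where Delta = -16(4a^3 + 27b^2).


Compute each component:
4a^3 = 4*(-1)^3 = 4*(-1) = -4
27b^2 = 27*(-3)^2 = 27*9 = 243
4a^3 + 27b^2 = -4 + 243 = 239
Delta = -16*239 = -3824

-3824


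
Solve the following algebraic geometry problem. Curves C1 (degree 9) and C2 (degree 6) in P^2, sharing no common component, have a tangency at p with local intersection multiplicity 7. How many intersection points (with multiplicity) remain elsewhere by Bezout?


By Bezout's theorem, the total intersection number is d1 * d2.
Total = 9 * 6 = 54
Intersection multiplicity at p = 7
Remaining intersections = 54 - 7 = 47

47


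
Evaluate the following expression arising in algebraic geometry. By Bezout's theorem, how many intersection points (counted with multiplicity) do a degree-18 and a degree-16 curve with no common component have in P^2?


Bezout's theorem states the intersection count equals the product of degrees.
Intersection count = 18 * 16 = 288

288


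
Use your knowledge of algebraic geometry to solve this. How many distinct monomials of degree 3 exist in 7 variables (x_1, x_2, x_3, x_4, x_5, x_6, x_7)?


The number of degree-3 monomials in 7 variables is C(d+n-1, n-1).
= C(3+7-1, 7-1) = C(9, 6)
= 84

84


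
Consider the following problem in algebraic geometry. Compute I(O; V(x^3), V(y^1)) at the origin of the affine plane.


The intersection multiplicity of V(x^a) and V(y^b) at the origin is:
I(O; V(x^3), V(y^1)) = dim_k(k[x,y]/(x^3, y^1))
A basis for k[x,y]/(x^3, y^1) is the set of monomials x^i * y^j
where 0 <= i < 3 and 0 <= j < 1.
The number of such monomials is 3 * 1 = 3

3


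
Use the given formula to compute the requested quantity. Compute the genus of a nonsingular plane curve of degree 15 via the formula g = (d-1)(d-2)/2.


Using the genus formula for smooth plane curves:
g = (d-1)(d-2)/2
g = (15-1)(15-2)/2
g = 14*13/2
g = 182/2 = 91

91


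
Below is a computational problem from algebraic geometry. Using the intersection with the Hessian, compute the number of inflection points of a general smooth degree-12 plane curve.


For a general smooth plane curve C of degree d, the inflection points are
the intersection of C with its Hessian curve, which has degree 3(d-2).
By Bezout, the total intersection number is d * 3(d-2) = 12 * 30 = 360.
For a general curve every flex is ordinary, so each contributes
multiplicity 1 to C·Hess(C), and the number of distinct inflection
points is 3d(d-2).
Inflection points = 3*12*(12-2) = 3*12*10 = 360

360


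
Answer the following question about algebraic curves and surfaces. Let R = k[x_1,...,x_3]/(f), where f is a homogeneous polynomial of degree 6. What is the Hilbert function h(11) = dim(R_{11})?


For R = k[x_1,...,x_n]/(f) with f homogeneous of degree e:
The Hilbert series is (1 - t^e)/(1 - t)^n.
So h(d) = C(d+n-1, n-1) - C(d-e+n-1, n-1) for d >= e.
With n=3, e=6, d=11:
C(11+3-1, 3-1) = C(13, 2) = 78
C(11-6+3-1, 3-1) = C(7, 2) = 21
h(11) = 78 - 21 = 57

57


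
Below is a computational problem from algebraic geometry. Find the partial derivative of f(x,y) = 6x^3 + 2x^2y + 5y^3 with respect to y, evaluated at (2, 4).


df/dy = 2*x^2 + 3*5*y^2
At (2,4): 2*2^2 + 3*5*4^2
= 8 + 240
= 248

248


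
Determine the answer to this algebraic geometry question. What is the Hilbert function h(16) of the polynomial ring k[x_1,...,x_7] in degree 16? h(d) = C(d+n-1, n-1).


The Hilbert function for the polynomial ring in 7 variables is:
h(d) = C(d+n-1, n-1)
h(16) = C(16+7-1, 7-1) = C(22, 6)
= 22! / (6! * 16!)
= 74613

74613


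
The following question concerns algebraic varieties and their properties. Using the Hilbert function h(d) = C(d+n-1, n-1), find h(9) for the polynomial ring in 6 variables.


The Hilbert function for the polynomial ring in 6 variables is:
h(d) = C(d+n-1, n-1)
h(9) = C(9+6-1, 6-1) = C(14, 5)
= 14! / (5! * 9!)
= 2002

2002


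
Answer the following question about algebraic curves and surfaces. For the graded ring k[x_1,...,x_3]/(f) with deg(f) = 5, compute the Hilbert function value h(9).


For R = k[x_1,...,x_n]/(f) with f homogeneous of degree e:
The Hilbert series is (1 - t^e)/(1 - t)^n.
So h(d) = C(d+n-1, n-1) - C(d-e+n-1, n-1) for d >= e.
With n=3, e=5, d=9:
C(9+3-1, 3-1) = C(11, 2) = 55
C(9-5+3-1, 3-1) = C(6, 2) = 15
h(9) = 55 - 15 = 40

40


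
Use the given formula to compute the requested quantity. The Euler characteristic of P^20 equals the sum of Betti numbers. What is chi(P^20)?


The complex projective space P^20 has one cell in each even real dimension 0, 2, ..., 40.
The cohomology groups are H^{2k}(P^20) = Z for k = 0,...,20, and 0 otherwise.
Euler characteristic = sum of Betti numbers = 1 per even-dimensional cohomology group.
chi(P^20) = 20 + 1 = 21

21


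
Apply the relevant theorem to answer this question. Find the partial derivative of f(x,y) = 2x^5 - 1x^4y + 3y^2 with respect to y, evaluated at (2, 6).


df/dy = (-1)*x^4 + 2*3*y^1
At (2,6): (-1)*2^4 + 2*3*6^1
= -16 + 36
= 20

20


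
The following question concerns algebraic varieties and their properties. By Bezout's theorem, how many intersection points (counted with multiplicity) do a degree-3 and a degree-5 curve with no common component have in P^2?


Bezout's theorem states the intersection count equals the product of degrees.
Intersection count = 3 * 5 = 15

15


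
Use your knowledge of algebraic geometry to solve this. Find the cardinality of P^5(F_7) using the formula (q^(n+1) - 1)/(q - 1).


P^5(F_7) has (q^(n+1) - 1)/(q - 1) points.
= 7^5 + 7^4 + 7^3 + 7^2 + 7^1 + 7^0
= 16807 + 2401 + 343 + 49 + 7 + 1
= 19608

19608


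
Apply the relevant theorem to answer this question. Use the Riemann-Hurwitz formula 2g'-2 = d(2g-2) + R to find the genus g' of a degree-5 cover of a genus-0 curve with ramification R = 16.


Riemann-Hurwitz formula: 2g' - 2 = d(2g - 2) + R
Given: d = 5, g = 0, R = 16
2g' - 2 = 5*(2*0 - 2) + 16
2g' - 2 = 5*(-2) + 16
2g' - 2 = -10 + 16 = 6
2g' = 8
g' = 4

4


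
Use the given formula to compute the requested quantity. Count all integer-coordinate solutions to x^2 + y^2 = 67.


Systematically check integer values of x where x^2 <= 67.
For each valid x, check if 67 - x^2 is a perfect square.
Total integer solutions found: 0

0


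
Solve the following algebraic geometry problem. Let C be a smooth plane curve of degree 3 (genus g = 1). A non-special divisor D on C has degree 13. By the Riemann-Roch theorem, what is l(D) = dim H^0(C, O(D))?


First, compute the genus of a smooth plane curve of degree 3:
g = (d-1)(d-2)/2 = (3-1)(3-2)/2 = 1
For a non-special divisor D (i.e., h^1(D) = 0), Riemann-Roch gives:
l(D) = deg(D) - g + 1
Since deg(D) = 13 >= 2g - 1 = 1, D is non-special.
l(D) = 13 - 1 + 1 = 13

13


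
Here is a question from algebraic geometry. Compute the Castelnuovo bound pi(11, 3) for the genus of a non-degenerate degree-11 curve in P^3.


Castelnuovo's bound: write d - 1 = m(r-1) + epsilon with 0 <= epsilon < r-1.
d - 1 = 11 - 1 = 10
r - 1 = 3 - 1 = 2
10 = 5*2 + 0, so m = 5, epsilon = 0
pi(d, r) = m(m-1)(r-1)/2 + m*epsilon
= 5*4*2/2 + 5*0
= 40/2 + 0
= 20 + 0 = 20

20


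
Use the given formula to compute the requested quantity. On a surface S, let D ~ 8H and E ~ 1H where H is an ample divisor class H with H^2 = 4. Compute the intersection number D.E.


Using bilinearity of the intersection pairing on a surface S:
(aH).(bH) = ab * (H.H)
We have H^2 = 4.
D.E = (8H).(1H) = 8*1*4
= 8*4
= 32

32


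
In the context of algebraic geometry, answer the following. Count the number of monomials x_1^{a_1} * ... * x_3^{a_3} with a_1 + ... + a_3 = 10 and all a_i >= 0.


The number of degree-10 monomials in 3 variables is C(d+n-1, n-1).
= C(10+3-1, 3-1) = C(12, 2)
= 66

66


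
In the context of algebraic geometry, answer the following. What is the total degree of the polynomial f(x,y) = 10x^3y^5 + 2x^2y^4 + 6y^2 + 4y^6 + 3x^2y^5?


Examine each term for its total degree (sum of exponents).
  Term '10x^3y^5' has total degree 3+5 = 8.
  Term '2x^2y^4' has total degree 2+4 = 6.
  Term '6y^2' has total degree 0+2 = 2.
  Term '4y^6' has total degree 0+6 = 6.
  Term '3x^2y^5' has total degree 2+5 = 7.
The maximum total degree among all terms is 8.

8


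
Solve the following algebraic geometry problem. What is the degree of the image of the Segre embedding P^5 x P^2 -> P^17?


The degree of the Segre variety P^5 x P^2 is C(m+n, m).
= C(7, 5)
= 21

21


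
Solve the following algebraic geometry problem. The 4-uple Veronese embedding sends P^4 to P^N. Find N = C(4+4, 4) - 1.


The Veronese embedding v_d: P^n -> P^N maps each point to all
degree-d monomials in n+1 homogeneous coordinates.
N = C(n+d, d) - 1
N = C(4+4, 4) - 1
N = C(8, 4) - 1
C(8, 4) = 70
N = 70 - 1 = 69

69


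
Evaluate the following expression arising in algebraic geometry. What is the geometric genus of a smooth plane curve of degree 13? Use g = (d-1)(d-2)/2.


Using the genus formula for smooth plane curves:
g = (d-1)(d-2)/2
g = (13-1)(13-2)/2
g = 12*11/2
g = 132/2 = 66

66


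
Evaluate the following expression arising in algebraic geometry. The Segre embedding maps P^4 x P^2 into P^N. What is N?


The Segre embedding maps P^m x P^n into P^N via
all products of coordinates from each factor.
N = (m+1)(n+1) - 1
N = (4+1)(2+1) - 1
N = 5*3 - 1
N = 15 - 1 = 14

14


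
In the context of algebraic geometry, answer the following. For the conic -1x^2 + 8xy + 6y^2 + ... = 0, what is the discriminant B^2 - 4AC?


The discriminant of a conic Ax^2 + Bxy + Cy^2 + ... = 0 is B^2 - 4AC.
B^2 = 8^2 = 64
4AC = 4*(-1)*6 = -24
Discriminant = 64 + 24 = 88

88


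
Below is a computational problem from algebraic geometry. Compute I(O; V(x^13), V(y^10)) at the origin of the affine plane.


The intersection multiplicity of V(x^a) and V(y^b) at the origin is:
I(O; V(x^13), V(y^10)) = dim_k(k[x,y]/(x^13, y^10))
A basis for k[x,y]/(x^13, y^10) is the set of monomials x^i * y^j
where 0 <= i < 13 and 0 <= j < 10.
The number of such monomials is 13 * 10 = 130

130


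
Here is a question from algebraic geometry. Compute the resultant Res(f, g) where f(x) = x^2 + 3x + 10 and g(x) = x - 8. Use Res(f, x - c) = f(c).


For Res(f, x - c), we evaluate f at x = c.
f(8) = 8^2 + 3*8 + 10
= 64 + 24 + 10
= 88 + 10 = 98
Res(f, g) = 98

98


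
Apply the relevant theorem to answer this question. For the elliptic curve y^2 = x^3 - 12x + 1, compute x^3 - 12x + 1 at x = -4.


Compute x^3 - 12x + 1 at x = -4:
x^3 = (-4)^3 = -64
(-12)*x = (-12)*(-4) = 48
Sum: -64 + 48 + 1 = -15

-15


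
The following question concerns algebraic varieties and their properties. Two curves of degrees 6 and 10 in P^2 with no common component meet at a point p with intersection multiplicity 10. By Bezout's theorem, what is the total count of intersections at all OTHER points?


By Bezout's theorem, the total intersection number is d1 * d2.
Total = 6 * 10 = 60
Intersection multiplicity at p = 10
Remaining intersections = 60 - 10 = 50

50


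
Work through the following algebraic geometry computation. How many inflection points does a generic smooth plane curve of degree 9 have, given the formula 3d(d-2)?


For a general smooth plane curve C of degree d, the inflection points are
the intersection of C with its Hessian curve, which has degree 3(d-2).
By Bezout, the total intersection number is d * 3(d-2) = 9 * 21 = 189.
For a general curve every flex is ordinary, so each contributes
multiplicity 1 to C·Hess(C), and the number of distinct inflection
points is 3d(d-2).
Inflection points = 3*9*(9-2) = 3*9*7 = 189

189


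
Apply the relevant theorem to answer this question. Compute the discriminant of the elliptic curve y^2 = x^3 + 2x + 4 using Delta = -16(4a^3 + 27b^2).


Compute each component:
4a^3 = 4*2^3 = 4*8 = 32
27b^2 = 27*4^2 = 27*16 = 432
4a^3 + 27b^2 = 32 + 432 = 464
Delta = -16*464 = -7424

-7424


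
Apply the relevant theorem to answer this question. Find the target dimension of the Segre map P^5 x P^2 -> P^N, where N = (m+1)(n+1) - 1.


The Segre embedding maps P^m x P^n into P^N via
all products of coordinates from each factor.
N = (m+1)(n+1) - 1
N = (5+1)(2+1) - 1
N = 6*3 - 1
N = 18 - 1 = 17

17


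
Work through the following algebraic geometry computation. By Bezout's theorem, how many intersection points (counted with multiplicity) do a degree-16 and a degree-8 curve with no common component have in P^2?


Bezout's theorem states the intersection count equals the product of degrees.
Intersection count = 16 * 8 = 128

128


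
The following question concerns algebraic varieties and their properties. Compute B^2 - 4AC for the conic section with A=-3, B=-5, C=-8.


The discriminant of a conic Ax^2 + Bxy + Cy^2 + ... = 0 is B^2 - 4AC.
B^2 = (-5)^2 = 25
4AC = 4*(-3)*(-8) = 96
Discriminant = 25 - 96 = -71

-71


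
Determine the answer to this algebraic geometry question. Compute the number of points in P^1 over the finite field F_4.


P^1(F_4) has (q^(n+1) - 1)/(q - 1) points.
= 4^1 + 4^0
= 4 + 1
= 5

5


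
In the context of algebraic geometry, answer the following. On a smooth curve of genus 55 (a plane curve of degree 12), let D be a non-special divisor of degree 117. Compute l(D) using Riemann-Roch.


First, compute the genus of a smooth plane curve of degree 12:
g = (d-1)(d-2)/2 = (12-1)(12-2)/2 = 55
For a non-special divisor D (i.e., h^1(D) = 0), Riemann-Roch gives:
l(D) = deg(D) - g + 1
Since deg(D) = 117 >= 2g - 1 = 109, D is non-special.
l(D) = 117 - 55 + 1 = 63

63


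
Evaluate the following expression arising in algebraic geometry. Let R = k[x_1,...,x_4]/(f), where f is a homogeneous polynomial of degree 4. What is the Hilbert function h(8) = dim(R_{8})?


For R = k[x_1,...,x_n]/(f) with f homogeneous of degree e:
The Hilbert series is (1 - t^e)/(1 - t)^n.
So h(d) = C(d+n-1, n-1) - C(d-e+n-1, n-1) for d >= e.
With n=4, e=4, d=8:
C(8+4-1, 4-1) = C(11, 3) = 165
C(8-4+4-1, 4-1) = C(7, 3) = 35
h(8) = 165 - 35 = 130

130


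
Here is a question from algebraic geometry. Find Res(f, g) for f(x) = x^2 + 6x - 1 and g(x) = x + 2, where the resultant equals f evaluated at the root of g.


For Res(f, x - c), we evaluate f at x = c.
f(-2) = (-2)^2 + 6*(-2) - 1
= 4 - 12 - 1
= -8 - 1 = -9
Res(f, g) = -9

-9


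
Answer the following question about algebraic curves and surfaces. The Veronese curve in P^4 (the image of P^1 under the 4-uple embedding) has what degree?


The rational normal curve in P^4 is the image of P^1 under the 4-uple Veronese.
A general hyperplane in P^4 pulls back to a degree-4 form on P^1, which has 4 zeros,
so the curve meets a general hyperplane in 4 points. Degree = 4.

4


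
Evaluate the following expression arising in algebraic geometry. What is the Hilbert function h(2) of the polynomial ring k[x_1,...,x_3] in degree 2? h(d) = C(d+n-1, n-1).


The Hilbert function for the polynomial ring in 3 variables is:
h(d) = C(d+n-1, n-1)
h(2) = C(2+3-1, 3-1) = C(4, 2)
= 4! / (2! * 2!)
= 6

6


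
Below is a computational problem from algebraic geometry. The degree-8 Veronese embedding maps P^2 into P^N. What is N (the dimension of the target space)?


The Veronese embedding v_d: P^n -> P^N maps each point to all
degree-d monomials in n+1 homogeneous coordinates.
N = C(n+d, d) - 1
N = C(2+8, 8) - 1
N = C(10, 8) - 1
C(10, 8) = 45
N = 45 - 1 = 44

44


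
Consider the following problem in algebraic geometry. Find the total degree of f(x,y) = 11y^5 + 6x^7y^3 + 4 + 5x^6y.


Examine each term for its total degree (sum of exponents).
  Term '11y^5' has total degree 0+5 = 5.
  Term '6x^7y^3' has total degree 7+3 = 10.
  Term '4' has total degree 0+0 = 0.
  Term '5x^6y' has total degree 6+1 = 7.
The maximum total degree among all terms is 10.

10


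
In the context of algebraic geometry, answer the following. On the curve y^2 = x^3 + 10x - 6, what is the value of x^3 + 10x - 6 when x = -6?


Compute x^3 + 10x - 6 at x = -6:
x^3 = (-6)^3 = -216
10*x = 10*(-6) = -60
Sum: -216 - 60 - 6 = -282

-282


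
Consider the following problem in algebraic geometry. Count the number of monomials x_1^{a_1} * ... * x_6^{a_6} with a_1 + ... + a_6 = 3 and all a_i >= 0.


The number of degree-3 monomials in 6 variables is C(d+n-1, n-1).
= C(3+6-1, 6-1) = C(8, 5)
= 56

56


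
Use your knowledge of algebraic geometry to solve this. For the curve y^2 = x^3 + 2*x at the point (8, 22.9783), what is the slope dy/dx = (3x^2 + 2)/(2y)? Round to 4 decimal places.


Using implicit differentiation of y^2 = x^3 + 2*x:
2y * dy/dx = 3x^2 + 2
dy/dx = (3x^2 + 2)/(2y)
Numerator: 3*8^2 + 2 = 194
Denominator: 2*22.9783 = 45.9566
dy/dx = 194/45.9566 = 4.2214

4.2214


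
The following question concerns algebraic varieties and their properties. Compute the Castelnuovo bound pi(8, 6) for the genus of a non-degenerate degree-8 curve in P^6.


Castelnuovo's bound: write d - 1 = m(r-1) + epsilon with 0 <= epsilon < r-1.
d - 1 = 8 - 1 = 7
r - 1 = 6 - 1 = 5
7 = 1*5 + 2, so m = 1, epsilon = 2
pi(d, r) = m(m-1)(r-1)/2 + m*epsilon
= 1*0*5/2 + 1*2
= 0/2 + 2
= 0 + 2 = 2

2


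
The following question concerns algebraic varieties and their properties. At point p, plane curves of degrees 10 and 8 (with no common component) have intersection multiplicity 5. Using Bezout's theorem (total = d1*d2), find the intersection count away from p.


By Bezout's theorem, the total intersection number is d1 * d2.
Total = 10 * 8 = 80
Intersection multiplicity at p = 5
Remaining intersections = 80 - 5 = 75

75


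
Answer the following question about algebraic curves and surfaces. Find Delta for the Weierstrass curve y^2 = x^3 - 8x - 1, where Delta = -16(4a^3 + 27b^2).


Compute each component:
4a^3 = 4*(-8)^3 = 4*(-512) = -2048
27b^2 = 27*(-1)^2 = 27*1 = 27
4a^3 + 27b^2 = -2048 + 27 = -2021
Delta = -16*(-2021) = 32336

32336


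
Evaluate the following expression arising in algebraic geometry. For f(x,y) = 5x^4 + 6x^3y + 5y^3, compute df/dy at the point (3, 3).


df/dy = 6*x^3 + 3*5*y^2
At (3,3): 6*3^3 + 3*5*3^2
= 162 + 135
= 297

297


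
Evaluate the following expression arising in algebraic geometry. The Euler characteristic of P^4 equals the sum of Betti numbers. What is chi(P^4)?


The complex projective space P^4 has one cell in each even real dimension 0, 2, ..., 8.
The cohomology groups are H^{2k}(P^4) = Z for k = 0,...,4, and 0 otherwise.
Euler characteristic = sum of Betti numbers = 1 per even-dimensional cohomology group.
chi(P^4) = 4 + 1 = 5

5


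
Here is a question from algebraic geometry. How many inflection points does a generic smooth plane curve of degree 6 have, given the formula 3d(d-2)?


For a general smooth plane curve C of degree d, the inflection points are
the intersection of C with its Hessian curve, which has degree 3(d-2).
By Bezout, the total intersection number is d * 3(d-2) = 6 * 12 = 72.
For a general curve every flex is ordinary, so each contributes
multiplicity 1 to C·Hess(C), and the number of distinct inflection
points is 3d(d-2).
Inflection points = 3*6*(6-2) = 3*6*4 = 72

72


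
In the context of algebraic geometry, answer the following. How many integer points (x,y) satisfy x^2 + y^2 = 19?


Systematically check integer values of x where x^2 <= 19.
For each valid x, check if 19 - x^2 is a perfect square.
Total integer solutions found: 0

0


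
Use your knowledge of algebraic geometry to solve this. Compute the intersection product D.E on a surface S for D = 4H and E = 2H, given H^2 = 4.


Using bilinearity of the intersection pairing on a surface S:
(aH).(bH) = ab * (H.H)
We have H^2 = 4.
D.E = (4H).(2H) = 4*2*4
= 8*4
= 32

32


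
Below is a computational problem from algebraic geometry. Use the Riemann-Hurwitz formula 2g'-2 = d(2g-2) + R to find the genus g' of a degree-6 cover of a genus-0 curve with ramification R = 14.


Riemann-Hurwitz formula: 2g' - 2 = d(2g - 2) + R
Given: d = 6, g = 0, R = 14
2g' - 2 = 6*(2*0 - 2) + 14
2g' - 2 = 6*(-2) + 14
2g' - 2 = -12 + 14 = 2
2g' = 4
g' = 2

2


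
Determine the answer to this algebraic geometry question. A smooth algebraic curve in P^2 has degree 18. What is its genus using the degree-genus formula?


Using the genus formula for smooth plane curves:
g = (d-1)(d-2)/2
g = (18-1)(18-2)/2
g = 17*16/2
g = 272/2 = 136

136


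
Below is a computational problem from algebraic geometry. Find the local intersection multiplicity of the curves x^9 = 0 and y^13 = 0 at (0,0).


The intersection multiplicity of V(x^a) and V(y^b) at the origin is:
I(O; V(x^9), V(y^13)) = dim_k(k[x,y]/(x^9, y^13))
A basis for k[x,y]/(x^9, y^13) is the set of monomials x^i * y^j
where 0 <= i < 9 and 0 <= j < 13.
The number of such monomials is 9 * 13 = 117

117


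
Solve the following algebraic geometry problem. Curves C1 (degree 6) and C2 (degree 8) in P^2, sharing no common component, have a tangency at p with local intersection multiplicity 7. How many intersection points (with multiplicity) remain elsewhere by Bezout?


By Bezout's theorem, the total intersection number is d1 * d2.
Total = 6 * 8 = 48
Intersection multiplicity at p = 7
Remaining intersections = 48 - 7 = 41

41


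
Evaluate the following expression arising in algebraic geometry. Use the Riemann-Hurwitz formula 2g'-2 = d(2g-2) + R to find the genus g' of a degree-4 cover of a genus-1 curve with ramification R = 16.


Riemann-Hurwitz formula: 2g' - 2 = d(2g - 2) + R
Given: d = 4, g = 1, R = 16
2g' - 2 = 4*(2*1 - 2) + 16
2g' - 2 = 4*0 + 16
2g' - 2 = 0 + 16 = 16
2g' = 18
g' = 9

9


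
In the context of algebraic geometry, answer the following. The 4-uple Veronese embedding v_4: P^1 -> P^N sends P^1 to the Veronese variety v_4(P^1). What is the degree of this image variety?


The Veronese variety v_4(P^1) has degree d^r.
d^r = 4^1 = 4

4


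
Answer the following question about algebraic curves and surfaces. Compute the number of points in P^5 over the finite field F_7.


P^5(F_7) has (q^(n+1) - 1)/(q - 1) points.
= 7^5 + 7^4 + 7^3 + 7^2 + 7^1 + 7^0
= 16807 + 2401 + 343 + 49 + 7 + 1
= 19608

19608


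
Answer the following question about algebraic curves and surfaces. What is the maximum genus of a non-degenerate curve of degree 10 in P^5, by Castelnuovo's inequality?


Castelnuovo's bound: write d - 1 = m(r-1) + epsilon with 0 <= epsilon < r-1.
d - 1 = 10 - 1 = 9
r - 1 = 5 - 1 = 4
9 = 2*4 + 1, so m = 2, epsilon = 1
pi(d, r) = m(m-1)(r-1)/2 + m*epsilon
= 2*1*4/2 + 2*1
= 8/2 + 2
= 4 + 2 = 6

6


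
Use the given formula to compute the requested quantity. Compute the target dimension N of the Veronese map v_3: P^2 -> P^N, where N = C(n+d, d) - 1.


The Veronese embedding v_d: P^n -> P^N maps each point to all
degree-d monomials in n+1 homogeneous coordinates.
N = C(n+d, d) - 1
N = C(2+3, 3) - 1
N = C(5, 3) - 1
C(5, 3) = 10
N = 10 - 1 = 9

9


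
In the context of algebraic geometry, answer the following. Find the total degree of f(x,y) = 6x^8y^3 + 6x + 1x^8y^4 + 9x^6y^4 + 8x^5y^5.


Examine each term for its total degree (sum of exponents).
  Term '6x^8y^3' has total degree 8+3 = 11.
  Term '6x' has total degree 1+0 = 1.
  Term '1x^8y^4' has total degree 8+4 = 12.
  Term '9x^6y^4' has total degree 6+4 = 10.
  Term '8x^5y^5' has total degree 5+5 = 10.
The maximum total degree among all terms is 12.

12


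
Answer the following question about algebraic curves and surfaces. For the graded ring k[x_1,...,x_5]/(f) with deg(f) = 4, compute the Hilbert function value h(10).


For R = k[x_1,...,x_n]/(f) with f homogeneous of degree e:
The Hilbert series is (1 - t^e)/(1 - t)^n.
So h(d) = C(d+n-1, n-1) - C(d-e+n-1, n-1) for d >= e.
With n=5, e=4, d=10:
C(10+5-1, 5-1) = C(14, 4) = 1001
C(10-4+5-1, 5-1) = C(10, 4) = 210
h(10) = 1001 - 210 = 791

791


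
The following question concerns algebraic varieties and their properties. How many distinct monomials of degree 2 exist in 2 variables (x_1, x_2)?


The number of degree-2 monomials in 2 variables is C(d+n-1, n-1).
= C(2+2-1, 2-1) = C(3, 1)
= 3

3


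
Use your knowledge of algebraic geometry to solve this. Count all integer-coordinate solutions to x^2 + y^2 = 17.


Systematically check integer values of x where x^2 <= 17.
For each valid x, check if 17 - x^2 is a perfect square.
x=1: 17 - 1 = 16, sqrt = 4 (valid)
x=4: 17 - 16 = 1, sqrt = 1 (valid)
Total integer solutions found: 8

8


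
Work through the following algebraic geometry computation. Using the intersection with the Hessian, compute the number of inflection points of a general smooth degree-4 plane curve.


For a general smooth plane curve C of degree d, the inflection points are
the intersection of C with its Hessian curve, which has degree 3(d-2).
By Bezout, the total intersection number is d * 3(d-2) = 4 * 6 = 24.
For a general curve every flex is ordinary, so each contributes
multiplicity 1 to C·Hess(C), and the number of distinct inflection
points is 3d(d-2).
Inflection points = 3*4*(4-2) = 3*4*2 = 24

24


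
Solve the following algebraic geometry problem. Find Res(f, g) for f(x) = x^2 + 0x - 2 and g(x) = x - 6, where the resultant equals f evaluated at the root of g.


For Res(f, x - c), we evaluate f at x = c.
f(6) = 6^2 + 0*6 - 2
= 36 + 0 - 2
= 36 - 2 = 34
Res(f, g) = 34

34


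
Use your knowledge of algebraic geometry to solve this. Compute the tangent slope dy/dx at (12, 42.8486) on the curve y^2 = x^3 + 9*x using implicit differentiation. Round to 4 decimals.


Using implicit differentiation of y^2 = x^3 + 9*x:
2y * dy/dx = 3x^2 + 9
dy/dx = (3x^2 + 9)/(2y)
Numerator: 3*12^2 + 9 = 441
Denominator: 2*42.8486 = 85.6972
dy/dx = 441/85.6972 = 5.1460

5.1460


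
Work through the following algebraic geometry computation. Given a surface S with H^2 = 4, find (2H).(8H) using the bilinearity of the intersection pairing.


Using bilinearity of the intersection pairing on a surface S:
(aH).(bH) = ab * (H.H)
We have H^2 = 4.
D.E = (2H).(8H) = 2*8*4
= 16*4
= 64

64


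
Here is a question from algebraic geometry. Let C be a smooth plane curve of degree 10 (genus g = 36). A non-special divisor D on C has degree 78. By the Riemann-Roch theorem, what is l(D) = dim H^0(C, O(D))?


First, compute the genus of a smooth plane curve of degree 10:
g = (d-1)(d-2)/2 = (10-1)(10-2)/2 = 36
For a non-special divisor D (i.e., h^1(D) = 0), Riemann-Roch gives:
l(D) = deg(D) - g + 1
Since deg(D) = 78 >= 2g - 1 = 71, D is non-special.
l(D) = 78 - 36 + 1 = 43

43


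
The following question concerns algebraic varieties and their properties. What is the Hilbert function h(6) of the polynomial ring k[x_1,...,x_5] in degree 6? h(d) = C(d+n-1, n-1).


The Hilbert function for the polynomial ring in 5 variables is:
h(d) = C(d+n-1, n-1)
h(6) = C(6+5-1, 5-1) = C(10, 4)
= 10! / (4! * 6!)
= 210

210


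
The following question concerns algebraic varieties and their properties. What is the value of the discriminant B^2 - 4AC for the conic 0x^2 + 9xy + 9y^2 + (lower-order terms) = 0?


The discriminant of a conic Ax^2 + Bxy + Cy^2 + ... = 0 is B^2 - 4AC.
B^2 = 9^2 = 81
4AC = 4*0*9 = 0
Discriminant = 81 + 0 = 81

81


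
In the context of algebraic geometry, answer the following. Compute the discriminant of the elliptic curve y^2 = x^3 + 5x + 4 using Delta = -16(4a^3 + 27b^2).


Compute each component:
4a^3 = 4*5^3 = 4*125 = 500
27b^2 = 27*4^2 = 27*16 = 432
4a^3 + 27b^2 = 500 + 432 = 932
Delta = -16*932 = -14912

-14912


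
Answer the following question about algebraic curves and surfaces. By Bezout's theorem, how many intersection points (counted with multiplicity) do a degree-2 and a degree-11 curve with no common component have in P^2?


Bezout's theorem states the intersection count equals the product of degrees.
Intersection count = 2 * 11 = 22

22


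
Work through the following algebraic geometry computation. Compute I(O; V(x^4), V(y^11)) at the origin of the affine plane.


The intersection multiplicity of V(x^a) and V(y^b) at the origin is:
I(O; V(x^4), V(y^11)) = dim_k(k[x,y]/(x^4, y^11))
A basis for k[x,y]/(x^4, y^11) is the set of monomials x^i * y^j
where 0 <= i < 4 and 0 <= j < 11.
The number of such monomials is 4 * 11 = 44

44


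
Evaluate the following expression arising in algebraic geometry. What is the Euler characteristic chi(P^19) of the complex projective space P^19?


The complex projective space P^19 has one cell in each even real dimension 0, 2, ..., 38.
The cohomology groups are H^{2k}(P^19) = Z for k = 0,...,19, and 0 otherwise.
Euler characteristic = sum of Betti numbers = 1 per even-dimensional cohomology group.
chi(P^19) = 19 + 1 = 20

20


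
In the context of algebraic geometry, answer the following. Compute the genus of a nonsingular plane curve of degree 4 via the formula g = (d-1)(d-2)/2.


Using the genus formula for smooth plane curves:
g = (d-1)(d-2)/2
g = (4-1)(4-2)/2
g = 3*2/2
g = 6/2 = 3

3


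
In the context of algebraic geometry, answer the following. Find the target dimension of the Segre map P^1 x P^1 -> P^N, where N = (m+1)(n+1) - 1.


The Segre embedding maps P^m x P^n into P^N via
all products of coordinates from each factor.
N = (m+1)(n+1) - 1
N = (1+1)(1+1) - 1
N = 2*2 - 1
N = 4 - 1 = 3

3


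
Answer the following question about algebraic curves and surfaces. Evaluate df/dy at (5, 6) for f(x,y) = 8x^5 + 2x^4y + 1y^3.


df/dy = 2*x^4 + 3*1*y^2
At (5,6): 2*5^4 + 3*1*6^2
= 1250 + 108
= 1358

1358


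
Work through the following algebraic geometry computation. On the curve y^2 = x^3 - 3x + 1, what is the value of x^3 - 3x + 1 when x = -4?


Compute x^3 - 3x + 1 at x = -4:
x^3 = (-4)^3 = -64
(-3)*x = (-3)*(-4) = 12
Sum: -64 + 12 + 1 = -51

-51


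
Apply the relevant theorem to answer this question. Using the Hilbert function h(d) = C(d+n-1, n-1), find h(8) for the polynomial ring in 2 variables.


The Hilbert function for the polynomial ring in 2 variables is:
h(d) = C(d+n-1, n-1)
h(8) = C(8+2-1, 2-1) = C(9, 1)
= 9! / (1! * 8!)
= 9

9


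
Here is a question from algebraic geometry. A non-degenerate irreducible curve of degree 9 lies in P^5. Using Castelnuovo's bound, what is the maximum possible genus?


Castelnuovo's bound: write d - 1 = m(r-1) + epsilon with 0 <= epsilon < r-1.
d - 1 = 9 - 1 = 8
r - 1 = 5 - 1 = 4
8 = 2*4 + 0, so m = 2, epsilon = 0
pi(d, r) = m(m-1)(r-1)/2 + m*epsilon
= 2*1*4/2 + 2*0
= 8/2 + 0
= 4 + 0 = 4

4


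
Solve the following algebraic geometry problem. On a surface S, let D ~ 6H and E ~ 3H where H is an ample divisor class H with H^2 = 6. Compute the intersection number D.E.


Using bilinearity of the intersection pairing on a surface S:
(aH).(bH) = ab * (H.H)
We have H^2 = 6.
D.E = (6H).(3H) = 6*3*6
= 18*6
= 108

108


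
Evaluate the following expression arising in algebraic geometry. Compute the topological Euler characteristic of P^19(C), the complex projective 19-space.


The complex projective space P^19 has one cell in each even real dimension 0, 2, ..., 38.
The cohomology groups are H^{2k}(P^19) = Z for k = 0,...,19, and 0 otherwise.
Euler characteristic = sum of Betti numbers = 1 per even-dimensional cohomology group.
chi(P^19) = 19 + 1 = 20

20


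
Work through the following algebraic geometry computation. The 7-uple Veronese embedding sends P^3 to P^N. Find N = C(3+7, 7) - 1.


The Veronese embedding v_d: P^n -> P^N maps each point to all
degree-d monomials in n+1 homogeneous coordinates.
N = C(n+d, d) - 1
N = C(3+7, 7) - 1
N = C(10, 7) - 1
C(10, 7) = 120
N = 120 - 1 = 119

119


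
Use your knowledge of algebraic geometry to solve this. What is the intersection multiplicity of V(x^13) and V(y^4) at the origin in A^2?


The intersection multiplicity of V(x^a) and V(y^b) at the origin is:
I(O; V(x^13), V(y^4)) = dim_k(k[x,y]/(x^13, y^4))
A basis for k[x,y]/(x^13, y^4) is the set of monomials x^i * y^j
where 0 <= i < 13 and 0 <= j < 4.
The number of such monomials is 13 * 4 = 52

52


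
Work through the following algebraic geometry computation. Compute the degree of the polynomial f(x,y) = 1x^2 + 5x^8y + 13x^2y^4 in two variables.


Examine each term for its total degree (sum of exponents).
  Term '1x^2' has total degree 2+0 = 2.
  Term '5x^8y' has total degree 8+1 = 9.
  Term '13x^2y^4' has total degree 2+4 = 6.
The maximum total degree among all terms is 9.

9


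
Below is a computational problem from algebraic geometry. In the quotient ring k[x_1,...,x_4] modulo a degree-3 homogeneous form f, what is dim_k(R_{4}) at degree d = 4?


For R = k[x_1,...,x_n]/(f) with f homogeneous of degree e:
The Hilbert series is (1 - t^e)/(1 - t)^n.
So h(d) = C(d+n-1, n-1) - C(d-e+n-1, n-1) for d >= e.
With n=4, e=3, d=4:
C(4+4-1, 4-1) = C(7, 3) = 35
C(4-3+4-1, 4-1) = C(4, 3) = 4
h(4) = 35 - 4 = 31

31


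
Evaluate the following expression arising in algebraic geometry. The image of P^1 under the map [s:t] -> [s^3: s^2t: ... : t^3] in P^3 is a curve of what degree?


The rational normal curve in P^3 is the image of P^1 under the 3-uple Veronese.
A general hyperplane in P^3 pulls back to a degree-3 form on P^1, which has 3 zeros,
so the curve meets a general hyperplane in 3 points. Degree = 3.

3


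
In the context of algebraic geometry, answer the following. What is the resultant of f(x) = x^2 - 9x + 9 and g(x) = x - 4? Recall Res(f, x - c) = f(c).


For Res(f, x - c), we evaluate f at x = c.
f(4) = 4^2 - 9*4 + 9
= 16 - 36 + 9
= -20 + 9 = -11
Res(f, g) = -11

-11


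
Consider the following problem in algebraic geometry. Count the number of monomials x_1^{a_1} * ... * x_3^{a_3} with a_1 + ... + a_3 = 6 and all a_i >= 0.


The number of degree-6 monomials in 3 variables is C(d+n-1, n-1).
= C(6+3-1, 3-1) = C(8, 2)
= 28

28


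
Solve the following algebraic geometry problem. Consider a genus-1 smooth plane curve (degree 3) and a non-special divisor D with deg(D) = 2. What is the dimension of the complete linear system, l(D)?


First, compute the genus of a smooth plane curve of degree 3:
g = (d-1)(d-2)/2 = (3-1)(3-2)/2 = 1
For a non-special divisor D (i.e., h^1(D) = 0), Riemann-Roch gives:
l(D) = deg(D) - g + 1
Since deg(D) = 2 >= 2g - 1 = 1, D is non-special.
l(D) = 2 - 1 + 1 = 2

2


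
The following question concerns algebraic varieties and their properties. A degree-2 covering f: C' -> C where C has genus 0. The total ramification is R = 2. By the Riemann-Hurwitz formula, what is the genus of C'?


Riemann-Hurwitz formula: 2g' - 2 = d(2g - 2) + R
Given: d = 2, g = 0, R = 2
2g' - 2 = 2*(2*0 - 2) + 2
2g' - 2 = 2*(-2) + 2
2g' - 2 = -4 + 2 = -2
2g' = 0
g' = 0

0


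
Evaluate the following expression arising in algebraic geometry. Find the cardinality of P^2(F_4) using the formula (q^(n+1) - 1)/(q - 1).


P^2(F_4) has (q^(n+1) - 1)/(q - 1) points.
= 4^2 + 4^1 + 4^0
= 16 + 4 + 1
= 21

21


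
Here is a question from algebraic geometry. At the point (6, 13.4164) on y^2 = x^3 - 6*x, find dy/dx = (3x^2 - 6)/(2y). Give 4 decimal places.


Using implicit differentiation of y^2 = x^3 - 6*x:
2y * dy/dx = 3x^2 - 6
dy/dx = (3x^2 - 6)/(2y)
Numerator: 3*6^2 - 6 = 102
Denominator: 2*13.4164 = 26.8328
dy/dx = 102/26.8328 = 3.8013

3.8013


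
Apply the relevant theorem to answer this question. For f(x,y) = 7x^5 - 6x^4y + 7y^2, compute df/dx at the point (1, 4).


df/dx = 5*7*x^4 + 4*(-6)*x^3*y
At (1,4): 5*7*1^4 + 4*(-6)*1^3*4
= 35 - 96
= -61

-61


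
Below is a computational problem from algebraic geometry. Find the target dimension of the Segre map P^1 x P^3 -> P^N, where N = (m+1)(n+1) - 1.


The Segre embedding maps P^m x P^n into P^N via
all products of coordinates from each factor.
N = (m+1)(n+1) - 1
N = (1+1)(3+1) - 1
N = 2*4 - 1
N = 8 - 1 = 7

7


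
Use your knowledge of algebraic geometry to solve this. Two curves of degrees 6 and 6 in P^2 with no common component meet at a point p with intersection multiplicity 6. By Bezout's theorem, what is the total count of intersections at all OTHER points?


By Bezout's theorem, the total intersection number is d1 * d2.
Total = 6 * 6 = 36
Intersection multiplicity at p = 6
Remaining intersections = 36 - 6 = 30

30


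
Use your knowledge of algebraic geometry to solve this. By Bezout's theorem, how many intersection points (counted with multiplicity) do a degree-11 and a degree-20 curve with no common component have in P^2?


Bezout's theorem states the intersection count equals the product of degrees.
Intersection count = 11 * 20 = 220

220


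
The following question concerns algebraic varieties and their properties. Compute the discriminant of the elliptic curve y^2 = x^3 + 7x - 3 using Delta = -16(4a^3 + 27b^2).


Compute each component:
4a^3 = 4*7^3 = 4*343 = 1372
27b^2 = 27*(-3)^2 = 27*9 = 243
4a^3 + 27b^2 = 1372 + 243 = 1615
Delta = -16*1615 = -25840

-25840


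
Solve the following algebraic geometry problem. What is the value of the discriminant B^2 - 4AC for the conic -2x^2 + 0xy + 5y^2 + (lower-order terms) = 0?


The discriminant of a conic Ax^2 + Bxy + Cy^2 + ... = 0 is B^2 - 4AC.
B^2 = 0^2 = 0
4AC = 4*(-2)*5 = -40
Discriminant = 0 + 40 = 40

40
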